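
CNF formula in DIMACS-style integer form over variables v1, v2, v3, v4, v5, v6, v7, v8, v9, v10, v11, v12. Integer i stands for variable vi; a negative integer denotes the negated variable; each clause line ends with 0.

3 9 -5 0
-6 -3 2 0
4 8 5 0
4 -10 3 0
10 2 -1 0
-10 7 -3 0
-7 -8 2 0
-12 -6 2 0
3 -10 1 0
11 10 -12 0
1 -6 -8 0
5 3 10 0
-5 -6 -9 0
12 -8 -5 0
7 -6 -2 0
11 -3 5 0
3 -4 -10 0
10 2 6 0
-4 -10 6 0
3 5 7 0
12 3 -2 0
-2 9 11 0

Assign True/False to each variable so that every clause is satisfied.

Pure literal: v11 appears only positively; assign v11 = True.
Branch on v1: take v1 = False.
Try v2 = True.
For the remaining variables, v3 = True, v4 = False, v5 = True, v6 = False, v7 = True, v8 = False, v9 = True, v10 = True, v12 = True works.

v1=F, v2=T, v3=T, v4=F, v5=T, v6=F, v7=T, v8=F, v9=T, v10=T, v11=T, v12=T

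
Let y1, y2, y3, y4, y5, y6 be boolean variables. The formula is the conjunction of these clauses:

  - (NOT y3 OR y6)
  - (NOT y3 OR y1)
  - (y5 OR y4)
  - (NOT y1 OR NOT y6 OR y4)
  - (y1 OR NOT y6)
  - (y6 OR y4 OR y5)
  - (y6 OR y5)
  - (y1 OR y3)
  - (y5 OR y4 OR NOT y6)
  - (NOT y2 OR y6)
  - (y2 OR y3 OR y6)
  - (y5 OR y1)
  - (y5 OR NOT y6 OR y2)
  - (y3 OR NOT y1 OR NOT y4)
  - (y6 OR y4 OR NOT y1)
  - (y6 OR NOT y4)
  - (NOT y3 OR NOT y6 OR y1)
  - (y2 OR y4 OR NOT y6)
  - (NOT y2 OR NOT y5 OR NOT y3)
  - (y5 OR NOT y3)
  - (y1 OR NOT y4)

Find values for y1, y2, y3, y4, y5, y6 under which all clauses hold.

y1 = T, y2 = F, y3 = T, y4 = T, y5 = T, y6 = T

Check each clause:
  1. (NOT y3 OR y6) — y6 is true.
  2. (NOT y3 OR y1) — y1 is true.
  3. (y4 OR y5) — y4 is true.
  4. (y4 OR NOT y1 OR NOT y6) — y4 is true.
  5. (y1 OR NOT y6) — y1 is true.
  6. (y5 OR y4 OR y6) — y4 is true.
  7. (y5 OR y6) — y5 is true.
  8. (y3 OR y1) — y1 is true.
  9. (y4 OR NOT y6 OR y5) — y4 is true.
  10. (NOT y2 OR y6) — NOT y2 is true.
  11. (y3 OR y2 OR y6) — y3 is true.
  12. (y1 OR y5) — y1 is true.
  13. (NOT y6 OR y5 OR y2) — y5 is true.
  14. (NOT y4 OR y3 OR NOT y1) — y3 is true.
  15. (y4 OR NOT y1 OR y6) — y4 is true.
  16. (y6 OR NOT y4) — y6 is true.
  17. (NOT y3 OR y1 OR NOT y6) — y1 is true.
  18. (y4 OR NOT y6 OR y2) — y4 is true.
  19. (NOT y3 OR NOT y2 OR NOT y5) — NOT y2 is true.
  20. (y5 OR NOT y3) — y5 is true.
  21. (NOT y4 OR y1) — y1 is true.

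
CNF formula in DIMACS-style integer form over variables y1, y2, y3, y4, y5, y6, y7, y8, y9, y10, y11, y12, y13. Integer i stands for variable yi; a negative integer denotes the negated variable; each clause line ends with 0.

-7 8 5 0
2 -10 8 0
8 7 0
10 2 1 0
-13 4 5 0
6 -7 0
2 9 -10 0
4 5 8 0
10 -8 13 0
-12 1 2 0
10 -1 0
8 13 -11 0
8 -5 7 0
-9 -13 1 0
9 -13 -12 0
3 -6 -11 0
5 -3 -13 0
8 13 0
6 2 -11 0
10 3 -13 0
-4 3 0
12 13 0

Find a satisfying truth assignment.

Try y1 = True.
  then y10 is forced to True.
Branch on y2: take y2 = False.
  then y8 is forced to True.
  then y9 is forced to True.
Try y3 = True.
The remaining clauses are satisfied by y4 = True, y5 = False, y6 = True, y7 = False, y11 = True, y12 = True, y13 = False.
Every clause has at least one true literal under this assignment.

y1=T, y2=F, y3=T, y4=T, y5=F, y6=T, y7=F, y8=T, y9=T, y10=T, y11=T, y12=T, y13=F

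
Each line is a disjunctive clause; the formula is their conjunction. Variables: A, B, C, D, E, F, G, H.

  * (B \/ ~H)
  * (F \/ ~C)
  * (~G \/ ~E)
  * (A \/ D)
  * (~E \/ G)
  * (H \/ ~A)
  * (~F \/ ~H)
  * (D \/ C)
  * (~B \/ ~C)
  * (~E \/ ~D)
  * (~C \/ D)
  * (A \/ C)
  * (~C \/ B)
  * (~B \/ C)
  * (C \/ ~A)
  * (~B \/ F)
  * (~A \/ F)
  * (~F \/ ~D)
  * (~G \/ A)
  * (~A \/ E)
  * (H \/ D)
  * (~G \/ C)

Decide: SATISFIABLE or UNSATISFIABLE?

UNSATISFIABLE

C = True:
  propagation gives F=True, H=False, A=False, D=True; an empty clause results — contradiction.
C = False:
  propagation gives D=True, E=False, A=True; an empty clause results — contradiction.
Every branch closes, so no satisfying assignment exists.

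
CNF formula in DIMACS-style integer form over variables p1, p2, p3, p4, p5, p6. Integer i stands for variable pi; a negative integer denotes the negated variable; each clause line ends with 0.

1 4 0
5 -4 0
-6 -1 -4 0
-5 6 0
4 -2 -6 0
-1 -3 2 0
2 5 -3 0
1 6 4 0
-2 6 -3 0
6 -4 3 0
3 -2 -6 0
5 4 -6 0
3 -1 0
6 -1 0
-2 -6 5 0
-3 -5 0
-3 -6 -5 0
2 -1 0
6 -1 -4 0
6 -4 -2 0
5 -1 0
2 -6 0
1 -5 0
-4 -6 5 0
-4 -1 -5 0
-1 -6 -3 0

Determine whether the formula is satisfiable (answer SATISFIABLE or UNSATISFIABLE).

p6 = True:
  propagation gives p2=True, p4=True, p5=True, p1=False; an empty clause results — contradiction.
p6 = False:
  propagation gives p5=False, p4=False, p1=True; an empty clause results — contradiction.
Every branch closes, so no satisfying assignment exists.

UNSATISFIABLE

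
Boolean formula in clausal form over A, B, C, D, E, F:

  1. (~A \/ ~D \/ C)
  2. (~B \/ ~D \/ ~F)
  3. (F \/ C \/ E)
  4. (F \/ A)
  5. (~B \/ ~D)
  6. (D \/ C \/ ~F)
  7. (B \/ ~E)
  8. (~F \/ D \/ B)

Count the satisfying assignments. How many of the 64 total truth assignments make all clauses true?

12

Case analysis on D and F:
  D=T, F=T: remaining (A,B,C,E) ∈ {(F,F,F,F); (F,F,T,F); (T,F,T,F)} — 3.
  D=T, F=F: remaining (A,B,C,E) ∈ {(T,F,T,F)} — 1.
  D=F, F=T: remaining (A,B,C,E) ∈ {(F,T,T,F); (F,T,T,T); (T,T,T,F); (T,T,T,T)} — 4.
  D=F, F=F: remaining (A,B,C,E) ∈ {(T,F,T,F); (T,T,F,T); (T,T,T,F); (T,T,T,T)} — 4.
Total: 3 + 1 + 4 + 4 = 12.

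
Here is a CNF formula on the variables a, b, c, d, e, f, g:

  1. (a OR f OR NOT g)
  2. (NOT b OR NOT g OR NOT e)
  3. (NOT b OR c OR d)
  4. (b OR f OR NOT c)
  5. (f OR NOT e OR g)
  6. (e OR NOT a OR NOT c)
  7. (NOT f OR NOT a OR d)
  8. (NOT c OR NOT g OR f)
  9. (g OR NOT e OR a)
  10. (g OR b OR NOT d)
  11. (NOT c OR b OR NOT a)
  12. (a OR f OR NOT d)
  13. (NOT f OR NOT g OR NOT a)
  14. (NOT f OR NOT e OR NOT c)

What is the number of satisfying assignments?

Case analysis on f and a:
  f=T, a=T: remaining (b,c,d,e,g) ∈ {(T,F,T,F,F); (T,F,T,T,F)} — 2.
  f=T, a=F: 14 of the 32 assignments to (b,c,d,e,g) work.
  f=F, a=T: 7 of the 32 assignments to (b,c,d,e,g) work.
  f=F, a=F: remaining (b,c,d,e,g) ∈ {(F,F,F,F,F); (T,T,F,F,F)} — 2.
Total: 2 + 14 + 7 + 2 = 25.

25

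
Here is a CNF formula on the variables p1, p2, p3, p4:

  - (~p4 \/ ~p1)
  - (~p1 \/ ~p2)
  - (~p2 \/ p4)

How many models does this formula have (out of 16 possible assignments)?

The models are:
  p1=F p2=F p3=F p4=F
  p1=F p2=F p3=F p4=T
  p1=F p2=F p3=T p4=F
  p1=F p2=F p3=T p4=T
  p1=F p2=T p3=F p4=T
  p1=F p2=T p3=T p4=T
  p1=T p2=F p3=F p4=F
  p1=T p2=F p3=T p4=F
That's 8 in total.

8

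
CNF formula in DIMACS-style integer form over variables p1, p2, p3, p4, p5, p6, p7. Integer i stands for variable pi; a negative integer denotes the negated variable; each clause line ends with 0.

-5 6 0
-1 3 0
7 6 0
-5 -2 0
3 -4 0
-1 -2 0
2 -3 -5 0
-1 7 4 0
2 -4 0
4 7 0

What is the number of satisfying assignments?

14

Split on p2, then p4.
  p2=1, p4=1: remaining (p1,p3,p5,p6,p7) ∈ {(0,1,0,0,1); (0,1,0,1,0); (0,1,0,1,1)} — 3.
  p2=1, p4=0: remaining (p1,p3,p5,p6,p7) ∈ {(0,0,0,0,1); (0,0,0,1,1); (0,1,0,0,1); (0,1,0,1,1)} — 4.
  p2=0, p4=1: a clause becomes empty — 0.
  p2=0, p4=0: 7 of the 32 assignments to (p1,p3,p5,p6,p7) work.
Total: 3 + 4 + 0 + 7 = 14.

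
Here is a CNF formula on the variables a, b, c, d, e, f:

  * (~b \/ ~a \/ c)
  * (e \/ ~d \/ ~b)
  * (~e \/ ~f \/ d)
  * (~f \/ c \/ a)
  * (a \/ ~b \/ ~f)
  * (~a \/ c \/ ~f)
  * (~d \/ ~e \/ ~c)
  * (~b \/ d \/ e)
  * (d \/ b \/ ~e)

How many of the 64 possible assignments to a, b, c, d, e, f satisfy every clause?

18

Case analysis on b and d:
  b=T, d=T: remaining (a,c,e,f) ∈ {(F,F,T,F)} — 1.
  b=T, d=F: remaining (a,c,e,f) ∈ {(F,F,T,F); (F,T,T,F); (T,T,T,F)} — 3.
  b=F, d=T: a free; 4 ways for (c,e,f) × 2^1 = 8.
  b=F, d=F: a free; 3 ways for (c,e,f) × 2^1 = 6.
Total: 1 + 3 + 8 + 6 = 18.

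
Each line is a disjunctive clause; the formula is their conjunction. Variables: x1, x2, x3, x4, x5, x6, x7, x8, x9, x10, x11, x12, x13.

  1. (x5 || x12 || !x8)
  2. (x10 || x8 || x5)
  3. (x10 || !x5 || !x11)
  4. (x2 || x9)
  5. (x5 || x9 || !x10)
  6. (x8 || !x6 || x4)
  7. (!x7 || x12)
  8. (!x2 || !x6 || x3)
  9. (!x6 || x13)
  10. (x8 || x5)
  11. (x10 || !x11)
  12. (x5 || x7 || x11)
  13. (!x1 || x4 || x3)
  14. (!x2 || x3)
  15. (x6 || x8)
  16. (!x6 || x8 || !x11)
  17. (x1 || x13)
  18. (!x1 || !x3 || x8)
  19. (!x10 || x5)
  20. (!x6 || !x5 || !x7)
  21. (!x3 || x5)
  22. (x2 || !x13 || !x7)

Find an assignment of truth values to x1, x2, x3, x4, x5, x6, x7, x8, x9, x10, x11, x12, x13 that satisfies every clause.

x1=0  x2=1  x3=1  x4=0  x5=1  x6=1  x7=0  x8=1  x9=0  x10=0  x11=0  x12=0  x13=1

Try x1 = False.
  then x13 is forced to True.
Try x2 = True.
  then x3 is forced to True.
  then x5 is forced to True.
Set x4 = False and propagate.
For the remaining variables, x6 = True, x7 = False, x8 = True, x9 = False, x10 = False, x11 = False, x12 = False works.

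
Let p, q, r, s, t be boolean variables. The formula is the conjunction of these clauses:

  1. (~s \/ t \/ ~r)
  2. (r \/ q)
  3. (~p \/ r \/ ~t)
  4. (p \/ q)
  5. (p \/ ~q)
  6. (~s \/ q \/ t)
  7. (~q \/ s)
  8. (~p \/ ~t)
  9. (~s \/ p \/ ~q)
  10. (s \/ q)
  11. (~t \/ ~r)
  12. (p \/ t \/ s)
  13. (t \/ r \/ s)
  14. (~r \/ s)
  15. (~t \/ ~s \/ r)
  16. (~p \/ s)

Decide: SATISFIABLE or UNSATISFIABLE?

Branch on p: take p = True.
  then t is forced to False.
  then s is forced to True.
  then r is forced to False.
  then q is forced to True.
Every clause has at least one true literal under this assignment.
So p = T, q = T, r = F, s = T, t = F is a satisfying assignment.

SATISFIABLE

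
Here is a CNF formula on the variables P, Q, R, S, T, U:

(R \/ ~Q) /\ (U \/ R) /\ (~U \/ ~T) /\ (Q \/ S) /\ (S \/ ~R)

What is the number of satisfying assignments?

14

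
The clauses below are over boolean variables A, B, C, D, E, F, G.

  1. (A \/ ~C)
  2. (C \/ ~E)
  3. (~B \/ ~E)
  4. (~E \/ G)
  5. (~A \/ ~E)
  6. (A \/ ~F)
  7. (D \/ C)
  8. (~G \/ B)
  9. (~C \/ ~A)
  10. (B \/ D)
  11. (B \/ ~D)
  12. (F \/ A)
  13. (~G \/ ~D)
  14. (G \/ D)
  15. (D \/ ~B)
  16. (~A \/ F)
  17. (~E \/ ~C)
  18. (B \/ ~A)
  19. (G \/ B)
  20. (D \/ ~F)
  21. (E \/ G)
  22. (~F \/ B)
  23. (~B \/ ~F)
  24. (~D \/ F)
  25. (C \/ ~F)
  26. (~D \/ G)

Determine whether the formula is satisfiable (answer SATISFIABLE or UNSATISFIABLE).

UNSATISFIABLE

B = True:
  propagation gives E=False, D=True, G=False; an empty clause results — contradiction.
B = False:
  propagation gives G=False; an empty clause results — contradiction.
Every branch closes, so no satisfying assignment exists.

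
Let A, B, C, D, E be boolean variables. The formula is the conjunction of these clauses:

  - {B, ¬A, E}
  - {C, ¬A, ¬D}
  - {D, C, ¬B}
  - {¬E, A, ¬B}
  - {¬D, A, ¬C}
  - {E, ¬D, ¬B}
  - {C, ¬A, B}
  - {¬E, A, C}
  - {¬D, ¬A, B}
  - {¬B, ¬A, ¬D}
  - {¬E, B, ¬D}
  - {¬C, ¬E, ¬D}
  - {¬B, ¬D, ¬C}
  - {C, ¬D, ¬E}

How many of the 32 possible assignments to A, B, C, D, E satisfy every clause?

8

The models are:
  A=F B=F C=F D=F E=F
  A=F B=F C=F D=T E=F
  A=F B=F C=T D=F E=F
  A=F B=F C=T D=F E=T
  A=F B=T C=T D=F E=F
  A=T B=F C=T D=F E=T
  A=T B=T C=T D=F E=F
  A=T B=T C=T D=F E=T
That's 8 in total.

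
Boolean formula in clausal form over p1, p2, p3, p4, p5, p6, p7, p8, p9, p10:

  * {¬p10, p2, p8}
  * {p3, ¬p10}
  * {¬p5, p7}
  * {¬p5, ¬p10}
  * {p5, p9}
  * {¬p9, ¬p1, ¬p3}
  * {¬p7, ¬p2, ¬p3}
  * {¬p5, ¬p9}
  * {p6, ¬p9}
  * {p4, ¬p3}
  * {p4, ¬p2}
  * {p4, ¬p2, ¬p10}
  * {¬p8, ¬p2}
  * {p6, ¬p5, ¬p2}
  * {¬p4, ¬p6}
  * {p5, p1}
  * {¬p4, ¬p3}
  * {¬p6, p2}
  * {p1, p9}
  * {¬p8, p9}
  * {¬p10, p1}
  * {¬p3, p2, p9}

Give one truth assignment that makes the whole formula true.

p1=True, p2=False, p3=False, p4=False, p5=True, p6=False, p7=True, p8=False, p9=False, p10=False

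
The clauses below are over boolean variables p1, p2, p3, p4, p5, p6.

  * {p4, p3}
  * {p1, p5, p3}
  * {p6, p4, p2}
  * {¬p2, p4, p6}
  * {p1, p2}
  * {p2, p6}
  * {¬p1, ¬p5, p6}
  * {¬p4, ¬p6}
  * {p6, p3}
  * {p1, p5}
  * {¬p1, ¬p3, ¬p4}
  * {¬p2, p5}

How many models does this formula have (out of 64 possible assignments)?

5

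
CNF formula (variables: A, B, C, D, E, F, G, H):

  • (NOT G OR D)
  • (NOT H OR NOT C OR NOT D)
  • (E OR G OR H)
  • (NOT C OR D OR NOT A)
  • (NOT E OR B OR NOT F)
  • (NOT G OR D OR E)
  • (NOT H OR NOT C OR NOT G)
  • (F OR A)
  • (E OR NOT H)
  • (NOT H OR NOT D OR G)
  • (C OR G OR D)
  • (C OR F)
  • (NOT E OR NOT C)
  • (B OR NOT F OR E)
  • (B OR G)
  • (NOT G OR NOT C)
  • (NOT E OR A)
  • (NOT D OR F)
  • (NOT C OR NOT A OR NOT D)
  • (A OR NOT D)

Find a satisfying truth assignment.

A = 1, B = 1, C = 0, D = 1, E = 1, F = 1, G = 1, H = 0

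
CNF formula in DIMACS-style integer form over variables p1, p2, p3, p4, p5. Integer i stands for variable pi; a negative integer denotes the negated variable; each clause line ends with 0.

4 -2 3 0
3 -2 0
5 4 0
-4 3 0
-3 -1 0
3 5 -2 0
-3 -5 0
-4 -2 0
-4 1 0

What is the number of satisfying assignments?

2

Satisfying assignments:
  p1=0 p2=0 p3=0 p4=0 p5=1
  p1=1 p2=0 p3=0 p4=0 p5=1
Count: 2.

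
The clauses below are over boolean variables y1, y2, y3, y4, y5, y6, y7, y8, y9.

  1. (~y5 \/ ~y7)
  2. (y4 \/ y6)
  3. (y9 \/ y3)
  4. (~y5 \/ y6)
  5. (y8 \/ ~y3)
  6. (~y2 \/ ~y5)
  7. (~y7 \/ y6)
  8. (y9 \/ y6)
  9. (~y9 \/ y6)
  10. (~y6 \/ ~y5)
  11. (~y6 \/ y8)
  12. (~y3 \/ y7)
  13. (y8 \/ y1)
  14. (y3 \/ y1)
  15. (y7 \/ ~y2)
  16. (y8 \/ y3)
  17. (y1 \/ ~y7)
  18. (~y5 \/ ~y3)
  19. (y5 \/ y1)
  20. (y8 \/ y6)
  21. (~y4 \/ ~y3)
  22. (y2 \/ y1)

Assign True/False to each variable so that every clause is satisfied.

y1=1  y2=1  y3=1  y4=0  y5=0  y6=1  y7=1  y8=1  y9=1

y1 occurs only positively in the remaining clauses — set y1 = True.
Pure literal: y8 appears only positively; assign y8 = True.
Try y2 = True.
  then y5 is forced to False.
  then y7 is forced to True.
  then y6 is forced to True.
Branch on y3: take y3 = True.
  then y4 is forced to False.
y9 is now unconstrained; take y9 = True.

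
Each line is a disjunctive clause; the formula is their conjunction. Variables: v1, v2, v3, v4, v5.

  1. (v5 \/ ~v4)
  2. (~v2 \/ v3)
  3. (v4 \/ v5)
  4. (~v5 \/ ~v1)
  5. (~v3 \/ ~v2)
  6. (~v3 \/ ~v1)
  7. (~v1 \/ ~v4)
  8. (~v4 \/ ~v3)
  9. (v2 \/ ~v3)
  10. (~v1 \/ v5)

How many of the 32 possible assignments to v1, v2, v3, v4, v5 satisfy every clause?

2

The models are:
  v1=0 v2=0 v3=0 v4=0 v5=1
  v1=0 v2=0 v3=0 v4=1 v5=1
That's 2 in total.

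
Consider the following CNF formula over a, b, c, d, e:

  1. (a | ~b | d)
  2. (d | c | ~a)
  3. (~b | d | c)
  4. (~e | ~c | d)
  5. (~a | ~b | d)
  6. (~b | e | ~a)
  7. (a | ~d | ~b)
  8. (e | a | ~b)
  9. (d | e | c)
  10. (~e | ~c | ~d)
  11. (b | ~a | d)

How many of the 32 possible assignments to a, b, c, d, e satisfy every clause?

9

Split on d, then a.
  d=T, a=T: remaining (b,c,e) ∈ {(F,F,F); (F,F,T); (F,T,F); (T,F,T)} — 4.
  d=T, a=F: remaining (b,c,e) ∈ {(F,F,F); (F,F,T); (F,T,F)} — 3.
  d=F, a=T: a clause becomes empty — 0.
  d=F, a=F: remaining (b,c,e) ∈ {(F,F,T); (F,T,F)} — 2.
Total: 4 + 3 + 0 + 2 = 9.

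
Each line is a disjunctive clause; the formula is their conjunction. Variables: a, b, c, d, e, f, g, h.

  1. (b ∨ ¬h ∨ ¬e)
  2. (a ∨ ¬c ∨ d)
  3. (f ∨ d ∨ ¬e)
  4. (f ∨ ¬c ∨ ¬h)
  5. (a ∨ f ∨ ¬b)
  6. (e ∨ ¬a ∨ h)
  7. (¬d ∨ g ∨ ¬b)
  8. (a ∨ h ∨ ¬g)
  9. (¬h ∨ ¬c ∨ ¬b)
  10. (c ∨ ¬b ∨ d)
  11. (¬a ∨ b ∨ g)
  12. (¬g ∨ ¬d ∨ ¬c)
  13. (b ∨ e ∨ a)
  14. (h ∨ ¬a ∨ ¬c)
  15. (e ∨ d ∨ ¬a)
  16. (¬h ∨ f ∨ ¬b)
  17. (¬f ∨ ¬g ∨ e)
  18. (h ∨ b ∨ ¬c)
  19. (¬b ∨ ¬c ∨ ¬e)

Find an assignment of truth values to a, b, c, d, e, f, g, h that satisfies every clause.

Try a = True.
Branch on b: take b = True.
Set c = False and propagate.
  then d is forced to True.
  then g is forced to True.
The remaining clauses are satisfied by e = True, f = True, h = False.
Check each clause:
  1. (¬e ∨ b ∨ ¬h) — ¬h is true.
  2. (¬c ∨ d ∨ a) — a is true.
  3. (d ∨ f ∨ ¬e) — d is true.
  4. (¬c ∨ f ∨ ¬h) — ¬h is true.
  5. (¬b ∨ f ∨ a) — a is true.
  6. (e ∨ ¬a ∨ h) — e is true.
  7. (g ∨ ¬b ∨ ¬d) — g is true.
  8. (h ∨ a ∨ ¬g) — a is true.
  9. (¬c ∨ ¬h ∨ ¬b) — ¬h is true.
  10. (¬b ∨ d ∨ c) — d is true.
  11. (¬a ∨ g ∨ b) — b is true.
  12. (¬d ∨ ¬c ∨ ¬g) — ¬c is true.
  13. (a ∨ b ∨ e) — a is true.
  14. (h ∨ ¬c ∨ ¬a) — ¬c is true.
  15. (d ∨ e ∨ ¬a) — d is true.
  16. (¬b ∨ f ∨ ¬h) — ¬h is true.
  17. (e ∨ ¬g ∨ ¬f) — e is true.
  18. (b ∨ ¬c ∨ h) — b is true.
  19. (¬e ∨ ¬c ∨ ¬b) — ¬c is true.

a=T  b=T  c=F  d=T  e=T  f=T  g=T  h=F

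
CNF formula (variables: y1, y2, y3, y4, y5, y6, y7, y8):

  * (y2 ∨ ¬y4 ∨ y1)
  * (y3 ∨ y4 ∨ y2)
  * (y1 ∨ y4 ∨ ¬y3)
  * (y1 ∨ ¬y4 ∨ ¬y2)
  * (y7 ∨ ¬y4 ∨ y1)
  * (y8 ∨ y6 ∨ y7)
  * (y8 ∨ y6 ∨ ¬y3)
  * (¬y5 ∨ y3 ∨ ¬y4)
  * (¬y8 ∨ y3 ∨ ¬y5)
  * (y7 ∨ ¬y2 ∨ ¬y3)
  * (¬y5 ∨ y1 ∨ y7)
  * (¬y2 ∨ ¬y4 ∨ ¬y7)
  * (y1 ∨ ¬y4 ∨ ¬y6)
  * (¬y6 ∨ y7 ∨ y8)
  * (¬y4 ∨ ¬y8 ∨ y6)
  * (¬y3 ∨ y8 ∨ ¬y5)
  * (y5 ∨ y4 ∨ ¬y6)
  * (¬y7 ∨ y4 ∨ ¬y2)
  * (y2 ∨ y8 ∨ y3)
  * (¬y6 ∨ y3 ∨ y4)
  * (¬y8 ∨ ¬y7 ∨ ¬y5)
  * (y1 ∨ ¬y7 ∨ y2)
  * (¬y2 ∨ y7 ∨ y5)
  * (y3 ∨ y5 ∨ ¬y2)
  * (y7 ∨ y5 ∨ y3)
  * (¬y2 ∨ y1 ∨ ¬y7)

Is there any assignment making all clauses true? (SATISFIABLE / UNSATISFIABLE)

SATISFIABLE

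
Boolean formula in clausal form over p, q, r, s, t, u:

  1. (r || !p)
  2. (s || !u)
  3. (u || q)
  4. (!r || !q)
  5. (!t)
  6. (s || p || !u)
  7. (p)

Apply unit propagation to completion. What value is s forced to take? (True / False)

True

(!t) is a unit clause: t = False.
(p) is a unit clause: p = True.
(r || !p): since p = True, the clause reduces to (r). r = True.
In (!q || !r), !r is now false; !q must hold, so q = False.
In (q || u), q is now false; u must hold, so u = True.
(!u || s) with u = True leaves only s, so s = True.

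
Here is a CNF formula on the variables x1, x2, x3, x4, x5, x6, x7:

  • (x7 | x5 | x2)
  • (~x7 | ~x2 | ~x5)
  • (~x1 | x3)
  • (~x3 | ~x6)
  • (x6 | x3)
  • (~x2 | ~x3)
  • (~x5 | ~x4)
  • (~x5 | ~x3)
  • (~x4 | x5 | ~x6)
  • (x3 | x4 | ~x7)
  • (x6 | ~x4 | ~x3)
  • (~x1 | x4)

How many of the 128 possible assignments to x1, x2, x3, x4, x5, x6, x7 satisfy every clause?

The models are:
  x1=F x2=F x3=F x4=F x5=T x6=T x7=F
  x1=F x2=F x3=T x4=F x5=F x6=F x7=T
  x1=F x2=T x3=F x4=F x5=F x6=T x7=F
  x1=F x2=T x3=F x4=F x5=T x6=T x7=F
That's 4 in total.

4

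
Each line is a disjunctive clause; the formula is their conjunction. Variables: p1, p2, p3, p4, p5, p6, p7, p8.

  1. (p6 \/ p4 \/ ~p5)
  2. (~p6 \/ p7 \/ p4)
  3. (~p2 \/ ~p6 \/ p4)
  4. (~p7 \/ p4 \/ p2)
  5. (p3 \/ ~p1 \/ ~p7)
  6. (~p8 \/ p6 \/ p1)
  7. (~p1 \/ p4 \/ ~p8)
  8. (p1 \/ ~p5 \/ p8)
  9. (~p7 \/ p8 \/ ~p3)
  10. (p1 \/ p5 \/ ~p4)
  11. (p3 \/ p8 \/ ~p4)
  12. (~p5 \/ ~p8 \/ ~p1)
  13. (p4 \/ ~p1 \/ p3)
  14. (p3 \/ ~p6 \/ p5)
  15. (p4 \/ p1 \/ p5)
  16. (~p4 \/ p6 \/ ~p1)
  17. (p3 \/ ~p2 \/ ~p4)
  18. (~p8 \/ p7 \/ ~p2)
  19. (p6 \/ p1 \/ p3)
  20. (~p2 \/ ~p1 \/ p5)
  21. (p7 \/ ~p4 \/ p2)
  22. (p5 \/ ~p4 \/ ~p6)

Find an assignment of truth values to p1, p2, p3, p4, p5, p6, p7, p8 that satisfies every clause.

p1=1, p2=1, p3=1, p4=1, p5=1, p6=1, p7=0, p8=0

Branch on p1: take p1 = True.
Branch on p2: take p2 = True.
  then p5 is forced to True.
  then p8 is forced to False.
The remaining clauses are satisfied by p3 = True, p4 = True, p6 = True, p7 = False.
Every clause has at least one true literal under this assignment.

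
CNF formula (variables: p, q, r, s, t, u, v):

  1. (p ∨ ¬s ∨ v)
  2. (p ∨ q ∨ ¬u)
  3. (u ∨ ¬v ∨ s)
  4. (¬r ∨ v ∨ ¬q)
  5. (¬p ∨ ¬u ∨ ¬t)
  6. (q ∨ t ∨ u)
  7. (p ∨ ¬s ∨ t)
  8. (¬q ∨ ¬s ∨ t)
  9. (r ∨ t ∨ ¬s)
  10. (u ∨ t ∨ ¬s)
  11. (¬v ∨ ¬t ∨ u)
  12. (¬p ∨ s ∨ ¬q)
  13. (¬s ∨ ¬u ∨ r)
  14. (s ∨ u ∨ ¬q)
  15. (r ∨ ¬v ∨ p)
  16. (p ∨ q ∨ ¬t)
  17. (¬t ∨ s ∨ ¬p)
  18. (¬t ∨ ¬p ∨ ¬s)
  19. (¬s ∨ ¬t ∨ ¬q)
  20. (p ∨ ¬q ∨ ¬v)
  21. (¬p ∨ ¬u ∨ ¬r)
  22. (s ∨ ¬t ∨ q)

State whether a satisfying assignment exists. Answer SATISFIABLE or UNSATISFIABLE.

SATISFIABLE

Set p = False and propagate.
Try q = True.
  then v is forced to False.
  then s is forced to False.
  then r is forced to False.
  then u is forced to True.
t is now unconstrained; take t = False.
Every clause has at least one true literal under this assignment.
So p = False, q = True, r = False, s = False, t = False, u = True, v = False is a satisfying assignment.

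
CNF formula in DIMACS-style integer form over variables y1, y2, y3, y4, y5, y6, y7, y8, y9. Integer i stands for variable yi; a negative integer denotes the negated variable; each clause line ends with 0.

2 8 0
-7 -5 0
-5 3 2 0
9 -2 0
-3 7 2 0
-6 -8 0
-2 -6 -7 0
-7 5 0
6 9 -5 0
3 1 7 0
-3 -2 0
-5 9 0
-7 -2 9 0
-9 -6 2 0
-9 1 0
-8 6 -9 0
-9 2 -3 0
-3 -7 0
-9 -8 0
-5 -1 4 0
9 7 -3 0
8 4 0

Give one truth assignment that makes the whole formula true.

y1=1, y2=1, y3=0, y4=1, y5=1, y6=1, y7=0, y8=0, y9=1

y4 occurs only positively in the remaining clauses — set y4 = True.
Branch on y1: take y1 = True.
Try y2 = True.
  then y9 is forced to True.
  then y3 is forced to False.
  then y8 is forced to False.
Set y5 = True and propagate.
  then y7 is forced to False.
y6 is now unconstrained; take y6 = True.
Every clause has at least one true literal under this assignment.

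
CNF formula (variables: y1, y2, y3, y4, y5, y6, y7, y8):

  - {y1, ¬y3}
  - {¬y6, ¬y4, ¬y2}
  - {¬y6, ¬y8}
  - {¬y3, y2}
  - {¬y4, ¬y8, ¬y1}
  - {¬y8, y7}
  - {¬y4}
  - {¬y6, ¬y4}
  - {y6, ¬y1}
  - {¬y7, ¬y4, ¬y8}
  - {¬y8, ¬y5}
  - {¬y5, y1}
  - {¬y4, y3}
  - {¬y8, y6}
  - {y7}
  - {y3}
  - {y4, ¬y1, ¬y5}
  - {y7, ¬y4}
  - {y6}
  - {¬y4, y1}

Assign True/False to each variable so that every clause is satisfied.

y1 = T, y2 = T, y3 = T, y4 = F, y5 = F, y6 = T, y7 = T, y8 = F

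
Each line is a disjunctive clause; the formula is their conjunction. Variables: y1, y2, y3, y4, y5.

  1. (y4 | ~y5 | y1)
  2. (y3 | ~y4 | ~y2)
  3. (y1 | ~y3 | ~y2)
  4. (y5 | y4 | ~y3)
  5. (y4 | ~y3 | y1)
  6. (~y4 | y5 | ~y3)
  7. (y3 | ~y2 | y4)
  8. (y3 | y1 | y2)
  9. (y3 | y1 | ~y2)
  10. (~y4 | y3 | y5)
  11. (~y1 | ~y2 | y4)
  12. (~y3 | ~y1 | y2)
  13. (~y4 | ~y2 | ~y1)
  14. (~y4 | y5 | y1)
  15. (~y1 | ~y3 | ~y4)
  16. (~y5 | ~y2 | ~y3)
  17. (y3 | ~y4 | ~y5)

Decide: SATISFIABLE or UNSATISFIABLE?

Try y1 = True.
The remaining clauses are satisfied by y2 = False, y3 = False, y4 = False, y5 = False.
Every clause has at least one true literal under this assignment.
So y1=T, y2=F, y3=F, y4=F, y5=F is a satisfying assignment.

SATISFIABLE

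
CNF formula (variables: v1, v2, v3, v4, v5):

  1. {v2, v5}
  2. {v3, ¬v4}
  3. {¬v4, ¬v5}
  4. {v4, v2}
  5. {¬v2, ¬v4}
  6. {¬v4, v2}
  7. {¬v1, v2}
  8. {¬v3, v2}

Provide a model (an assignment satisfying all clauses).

v1=T, v2=T, v3=F, v4=F, v5=F

Check each clause:
  1. {v2, v5} — v2 is true.
  2. {¬v4, v3} — ¬v4 is true.
  3. {¬v5, ¬v4} — ¬v5 is true.
  4. {v4, v2} — v2 is true.
  5. {¬v2, ¬v4} — ¬v4 is true.
  6. {v2, ¬v4} — v2 is true.
  7. {v2, ¬v1} — v2 is true.
  8. {¬v3, v2} — v2 is true.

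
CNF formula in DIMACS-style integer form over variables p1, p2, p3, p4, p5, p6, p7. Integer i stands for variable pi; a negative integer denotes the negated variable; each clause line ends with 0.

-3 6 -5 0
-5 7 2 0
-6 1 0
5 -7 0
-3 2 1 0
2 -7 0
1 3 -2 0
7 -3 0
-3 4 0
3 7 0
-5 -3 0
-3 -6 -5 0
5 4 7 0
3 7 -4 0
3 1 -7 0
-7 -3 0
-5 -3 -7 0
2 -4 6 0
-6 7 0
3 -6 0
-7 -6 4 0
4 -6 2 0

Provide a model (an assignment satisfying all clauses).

p1=T, p2=T, p3=F, p4=T, p5=T, p6=F, p7=T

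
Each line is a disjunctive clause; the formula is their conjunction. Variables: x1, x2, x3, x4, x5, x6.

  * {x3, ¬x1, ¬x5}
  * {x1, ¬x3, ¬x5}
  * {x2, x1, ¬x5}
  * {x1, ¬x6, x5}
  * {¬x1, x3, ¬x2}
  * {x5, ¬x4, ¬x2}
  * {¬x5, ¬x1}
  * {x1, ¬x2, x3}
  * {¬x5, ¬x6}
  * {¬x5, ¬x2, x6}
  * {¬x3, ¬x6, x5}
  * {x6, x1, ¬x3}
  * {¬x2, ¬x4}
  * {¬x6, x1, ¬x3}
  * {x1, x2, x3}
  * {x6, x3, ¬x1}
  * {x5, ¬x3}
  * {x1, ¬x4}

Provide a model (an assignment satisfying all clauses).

x1 = T  x2 = F  x3 = F  x4 = F  x5 = F  x6 = T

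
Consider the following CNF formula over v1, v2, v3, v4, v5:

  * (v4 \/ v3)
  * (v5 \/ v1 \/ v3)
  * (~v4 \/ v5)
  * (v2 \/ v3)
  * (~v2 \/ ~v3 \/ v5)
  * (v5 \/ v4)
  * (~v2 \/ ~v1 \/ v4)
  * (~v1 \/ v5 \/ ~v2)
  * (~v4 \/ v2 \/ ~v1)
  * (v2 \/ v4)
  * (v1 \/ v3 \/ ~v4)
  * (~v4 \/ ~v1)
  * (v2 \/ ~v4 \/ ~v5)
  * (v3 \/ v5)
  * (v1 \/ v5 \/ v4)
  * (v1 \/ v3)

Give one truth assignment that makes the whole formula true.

v1 = F, v2 = T, v3 = T, v4 = F, v5 = T

Branch on v1: take v1 = False.
  then v3 is forced to True.
Branch on v2: take v2 = True.
  then v5 is forced to True.
v4 is now unconstrained; take v4 = False.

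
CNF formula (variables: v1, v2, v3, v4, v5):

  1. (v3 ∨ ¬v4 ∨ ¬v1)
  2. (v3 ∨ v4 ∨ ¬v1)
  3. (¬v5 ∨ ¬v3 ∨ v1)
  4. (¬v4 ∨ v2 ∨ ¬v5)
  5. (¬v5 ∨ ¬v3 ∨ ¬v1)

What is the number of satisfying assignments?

15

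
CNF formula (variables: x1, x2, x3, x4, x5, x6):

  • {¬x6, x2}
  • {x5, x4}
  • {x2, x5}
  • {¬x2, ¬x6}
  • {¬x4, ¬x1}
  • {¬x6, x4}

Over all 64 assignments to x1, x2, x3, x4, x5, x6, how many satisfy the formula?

14

Case analysis on x2 and x4:
  x2=1, x4=1: remaining (x1,x3,x5,x6) ∈ {(0,0,0,0); (0,0,1,0); (0,1,0,0); (0,1,1,0)} — 4.
  x2=1, x4=0: remaining (x1,x3,x5,x6) ∈ {(0,0,1,0); (0,1,1,0); (1,0,1,0); (1,1,1,0)} — 4.
  x2=0, x4=1: remaining (x1,x3,x5,x6) ∈ {(0,0,1,0); (0,1,1,0)} — 2.
  x2=0, x4=0: remaining (x1,x3,x5,x6) ∈ {(0,0,1,0); (0,1,1,0); (1,0,1,0); (1,1,1,0)} — 4.
Total: 4 + 4 + 2 + 4 = 14.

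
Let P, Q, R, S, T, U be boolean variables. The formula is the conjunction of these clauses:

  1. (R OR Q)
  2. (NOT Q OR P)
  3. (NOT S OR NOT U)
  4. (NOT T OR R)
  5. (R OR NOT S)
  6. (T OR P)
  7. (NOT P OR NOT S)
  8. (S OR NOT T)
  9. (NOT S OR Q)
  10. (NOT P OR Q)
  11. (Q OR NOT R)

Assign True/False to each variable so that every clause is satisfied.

P = True, Q = True, R = False, S = False, T = False, U = True

Check each clause:
  1. (Q OR R) — Q is true.
  2. (NOT Q OR P) — P is true.
  3. (NOT S OR NOT U) — NOT S is true.
  4. (R OR NOT T) — NOT T is true.
  5. (R OR NOT S) — NOT S is true.
  6. (T OR P) — P is true.
  7. (NOT P OR NOT S) — NOT S is true.
  8. (S OR NOT T) — NOT T is true.
  9. (NOT S OR Q) — Q is true.
  10. (NOT P OR Q) — Q is true.
  11. (Q OR NOT R) — Q is true.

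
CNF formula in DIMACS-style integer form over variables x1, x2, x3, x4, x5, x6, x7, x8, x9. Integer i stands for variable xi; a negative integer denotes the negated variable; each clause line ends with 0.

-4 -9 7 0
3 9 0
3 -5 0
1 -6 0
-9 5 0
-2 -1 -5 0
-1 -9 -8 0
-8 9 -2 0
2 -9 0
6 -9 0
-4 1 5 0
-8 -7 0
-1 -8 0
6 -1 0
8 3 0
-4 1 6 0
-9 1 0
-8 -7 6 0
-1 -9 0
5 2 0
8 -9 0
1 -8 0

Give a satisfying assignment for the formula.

x1=False, x2=True, x3=True, x4=False, x5=False, x6=False, x7=True, x8=False, x9=False

Pure literal: x3 appears only positively; assign x3 = True.
x4 occurs only negated in the remaining clauses — set x4 = False.
Set x1 = False and propagate.
  then x6 is forced to False.
  then x9 is forced to False.
  then x8 is forced to False.
Set x2 = True and propagate.
x5, x7 are now unconstrained; take x5 = False, x7 = True.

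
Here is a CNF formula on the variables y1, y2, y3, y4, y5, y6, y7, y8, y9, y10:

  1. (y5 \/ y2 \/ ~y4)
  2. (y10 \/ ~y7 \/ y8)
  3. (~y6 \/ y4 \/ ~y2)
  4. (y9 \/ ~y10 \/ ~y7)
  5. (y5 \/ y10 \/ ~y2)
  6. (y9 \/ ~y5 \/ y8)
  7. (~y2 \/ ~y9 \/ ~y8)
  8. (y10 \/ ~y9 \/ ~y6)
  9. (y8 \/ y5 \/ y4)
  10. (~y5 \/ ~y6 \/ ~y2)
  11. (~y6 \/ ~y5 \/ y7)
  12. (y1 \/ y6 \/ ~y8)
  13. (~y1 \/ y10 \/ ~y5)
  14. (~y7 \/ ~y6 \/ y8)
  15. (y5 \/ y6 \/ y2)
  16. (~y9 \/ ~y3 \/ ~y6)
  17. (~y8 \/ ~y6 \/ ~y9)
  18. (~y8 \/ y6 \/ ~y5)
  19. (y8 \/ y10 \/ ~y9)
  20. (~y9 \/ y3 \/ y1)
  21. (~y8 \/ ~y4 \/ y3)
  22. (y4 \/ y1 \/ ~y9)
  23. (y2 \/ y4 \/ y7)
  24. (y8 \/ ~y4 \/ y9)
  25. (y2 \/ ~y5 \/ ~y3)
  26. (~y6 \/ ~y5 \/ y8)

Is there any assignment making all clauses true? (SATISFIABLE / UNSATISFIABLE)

SATISFIABLE

Branch on y1: take y1 = True.
Try y2 = True.
The remaining clauses are satisfied by y3 = True, y4 = True, y5 = False, y6 = False, y7 = True, y8 = False, y9 = True, y10 = True.
So y1=T, y2=T, y3=T, y4=T, y5=F, y6=F, y7=T, y8=F, y9=T, y10=T is a satisfying assignment.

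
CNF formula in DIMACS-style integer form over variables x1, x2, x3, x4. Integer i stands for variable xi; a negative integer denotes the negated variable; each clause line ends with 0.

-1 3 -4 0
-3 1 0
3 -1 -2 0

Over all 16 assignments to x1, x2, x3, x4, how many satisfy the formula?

9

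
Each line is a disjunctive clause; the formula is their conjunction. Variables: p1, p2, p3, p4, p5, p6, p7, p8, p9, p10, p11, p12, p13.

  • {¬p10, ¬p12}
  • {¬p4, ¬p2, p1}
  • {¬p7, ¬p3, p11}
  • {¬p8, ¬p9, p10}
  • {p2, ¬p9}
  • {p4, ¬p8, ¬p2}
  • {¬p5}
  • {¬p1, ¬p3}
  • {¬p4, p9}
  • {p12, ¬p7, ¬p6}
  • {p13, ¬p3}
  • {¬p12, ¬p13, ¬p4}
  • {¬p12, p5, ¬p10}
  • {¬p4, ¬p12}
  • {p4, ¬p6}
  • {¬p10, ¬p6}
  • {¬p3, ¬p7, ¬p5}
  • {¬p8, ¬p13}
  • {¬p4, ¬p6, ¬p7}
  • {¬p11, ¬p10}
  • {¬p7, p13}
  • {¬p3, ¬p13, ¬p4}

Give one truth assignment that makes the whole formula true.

p1=F, p2=F, p3=T, p4=F, p5=F, p6=F, p7=F, p8=F, p9=F, p10=F, p11=F, p12=T, p13=T

Check each clause:
  1. {¬p10, ¬p12} — ¬p10 is true.
  2. {¬p2, p1, ¬p4} — ¬p4 is true.
  3. {¬p7, p11, ¬p3} — ¬p7 is true.
  4. {p10, ¬p8, ¬p9} — ¬p8 is true.
  5. {p2, ¬p9} — ¬p9 is true.
  6. {p4, ¬p2, ¬p8} — ¬p8 is true.
  7. {¬p5} — ¬p5 is true.
  8. {¬p1, ¬p3} — ¬p1 is true.
  9. {¬p4, p9} — ¬p4 is true.
  10. {p12, ¬p7, ¬p6} — ¬p7 is true.
  11. {p13, ¬p3} — p13 is true.
  12. {¬p13, ¬p4, ¬p12} — ¬p4 is true.
  13. {¬p12, ¬p10, p5} — ¬p10 is true.
  14. {¬p12, ¬p4} — ¬p4 is true.
  15. {p4, ¬p6} — ¬p6 is true.
  16. {¬p6, ¬p10} — ¬p6 is true.
  17. {¬p5, ¬p7, ¬p3} — ¬p7 is true.
  18. {¬p13, ¬p8} — ¬p8 is true.
  19. {¬p7, ¬p4, ¬p6} — ¬p7 is true.
  20. {¬p10, ¬p11} — ¬p11 is true.
  21. {p13, ¬p7} — ¬p7 is true.
  22. {¬p4, ¬p3, ¬p13} — ¬p4 is true.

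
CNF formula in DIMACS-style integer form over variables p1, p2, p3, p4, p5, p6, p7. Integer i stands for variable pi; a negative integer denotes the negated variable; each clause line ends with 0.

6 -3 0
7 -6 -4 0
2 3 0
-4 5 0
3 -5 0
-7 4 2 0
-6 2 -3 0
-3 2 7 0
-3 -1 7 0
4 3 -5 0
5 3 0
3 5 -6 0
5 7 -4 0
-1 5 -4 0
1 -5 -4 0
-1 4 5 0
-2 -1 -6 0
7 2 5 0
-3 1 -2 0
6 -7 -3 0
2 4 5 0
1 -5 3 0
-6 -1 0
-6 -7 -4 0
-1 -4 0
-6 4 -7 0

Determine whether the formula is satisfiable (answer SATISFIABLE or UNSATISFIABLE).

UNSATISFIABLE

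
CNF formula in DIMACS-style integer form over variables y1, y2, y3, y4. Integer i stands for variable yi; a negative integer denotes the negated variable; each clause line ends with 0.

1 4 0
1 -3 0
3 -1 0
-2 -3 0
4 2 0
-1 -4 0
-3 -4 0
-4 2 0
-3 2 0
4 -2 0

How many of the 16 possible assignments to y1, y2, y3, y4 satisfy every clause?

The models are:
  y1=0 y2=1 y3=0 y4=1
Count: 1.

1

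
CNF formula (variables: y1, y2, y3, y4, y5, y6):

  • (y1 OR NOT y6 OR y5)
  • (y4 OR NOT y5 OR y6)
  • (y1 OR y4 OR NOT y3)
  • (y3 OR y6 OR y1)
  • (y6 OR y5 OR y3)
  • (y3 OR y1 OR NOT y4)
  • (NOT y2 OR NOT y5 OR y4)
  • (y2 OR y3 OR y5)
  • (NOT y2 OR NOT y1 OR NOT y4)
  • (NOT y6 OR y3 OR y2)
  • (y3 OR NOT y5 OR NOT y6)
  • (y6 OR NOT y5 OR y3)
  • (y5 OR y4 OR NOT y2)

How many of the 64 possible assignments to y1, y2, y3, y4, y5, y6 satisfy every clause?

13

Split on y3, then y5.
  y3=1, y5=1: 7 of the 16 assignments to (y1,y2,y4,y6) work.
  y3=1, y5=0: 6 of the 16 assignments to (y1,y2,y4,y6) work.
  y3=0, y5=1: a clause becomes empty — 0.
  y3=0, y5=0: a clause becomes empty — 0.
Total: 7 + 6 + 0 + 0 = 13.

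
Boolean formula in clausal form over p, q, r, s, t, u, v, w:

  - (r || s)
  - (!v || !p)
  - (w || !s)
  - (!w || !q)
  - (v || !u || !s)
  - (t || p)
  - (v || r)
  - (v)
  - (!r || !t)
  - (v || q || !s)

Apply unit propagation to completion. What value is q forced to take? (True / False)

Unit clause (v) sets v = True.
(!p || !v): since v = True, the clause reduces to (!p). p = False.
In (t || p), p is now false; t must hold, so t = True.
(!r || !t) with t = True leaves only !r, so r = False.
(r || s): since r = False, the clause reduces to (s). s = True.
(!s || w): since s = True, the clause reduces to (w). w = True.
(!w || !q): since w = True, the clause reduces to (!q). q = False.

False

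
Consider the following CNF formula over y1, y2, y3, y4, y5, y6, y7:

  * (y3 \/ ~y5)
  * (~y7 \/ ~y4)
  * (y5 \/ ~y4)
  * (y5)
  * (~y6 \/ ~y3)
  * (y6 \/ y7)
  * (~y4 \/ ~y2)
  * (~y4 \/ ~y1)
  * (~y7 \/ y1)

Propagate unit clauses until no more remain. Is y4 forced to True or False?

(y5) stands alone — y5 = True.
(~y5 \/ y3) with y5 = True leaves only y3, so y3 = True.
(~y6 \/ ~y3) with y3 = True leaves only ~y6, so y6 = False.
In (y7 \/ y6), y6 is now false; y7 must hold, so y7 = True.
(~y4 \/ ~y7) with y7 = True leaves only ~y4, so y4 = False.

False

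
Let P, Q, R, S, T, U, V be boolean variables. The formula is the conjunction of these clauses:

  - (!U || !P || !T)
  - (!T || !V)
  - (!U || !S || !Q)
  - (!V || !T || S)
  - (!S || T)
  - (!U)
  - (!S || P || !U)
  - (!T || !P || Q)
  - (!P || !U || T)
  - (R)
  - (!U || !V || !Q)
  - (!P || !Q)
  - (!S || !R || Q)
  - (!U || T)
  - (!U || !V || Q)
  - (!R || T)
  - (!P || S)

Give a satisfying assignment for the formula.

(!U) is a unit clause, so U = False.
(R) is a unit clause, so R = True.
(T) is a unit clause, so T = True.
Unit propagation: (!V) forces V = False.
Pure literal: P appears only negated; assign P = False.
Set Q = False and propagate.
  then S is forced to False.

P=0, Q=0, R=1, S=0, T=1, U=0, V=0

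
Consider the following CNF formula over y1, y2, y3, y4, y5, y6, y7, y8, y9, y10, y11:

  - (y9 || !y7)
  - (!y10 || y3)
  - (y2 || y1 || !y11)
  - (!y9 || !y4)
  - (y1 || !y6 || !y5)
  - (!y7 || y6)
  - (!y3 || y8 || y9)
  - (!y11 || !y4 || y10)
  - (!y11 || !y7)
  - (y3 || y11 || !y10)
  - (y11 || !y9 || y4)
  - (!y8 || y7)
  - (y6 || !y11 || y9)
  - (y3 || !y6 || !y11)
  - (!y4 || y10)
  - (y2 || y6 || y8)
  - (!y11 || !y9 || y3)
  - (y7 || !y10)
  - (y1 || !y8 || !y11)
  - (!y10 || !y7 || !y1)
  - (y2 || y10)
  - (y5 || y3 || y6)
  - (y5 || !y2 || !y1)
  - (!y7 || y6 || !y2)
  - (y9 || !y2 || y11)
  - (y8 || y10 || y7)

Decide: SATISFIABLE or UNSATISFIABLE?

y11 = True:
  propagation gives y7=False, y8=False, y10=False; an empty clause results — contradiction.
y11 = False:
  y7 = True:
    propagation gives y9=True, y4=False; an empty clause results — contradiction.
  y7 = False:
    propagation gives y8=False, y10=False; an empty clause results — contradiction.
Every branch closes, so no satisfying assignment exists.

UNSATISFIABLE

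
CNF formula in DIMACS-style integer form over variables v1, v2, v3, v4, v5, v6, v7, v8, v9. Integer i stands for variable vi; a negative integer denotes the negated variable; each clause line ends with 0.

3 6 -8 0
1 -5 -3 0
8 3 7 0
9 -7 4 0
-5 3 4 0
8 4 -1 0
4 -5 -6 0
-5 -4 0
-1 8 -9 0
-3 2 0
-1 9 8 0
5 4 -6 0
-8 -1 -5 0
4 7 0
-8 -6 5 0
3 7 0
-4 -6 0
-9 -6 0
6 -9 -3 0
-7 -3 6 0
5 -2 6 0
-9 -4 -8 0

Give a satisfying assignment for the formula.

Branch on v1: take v1 = False.
Try v2 = False.
  then v3 is forced to False.
  then v7 is forced to True.
Set v4 = True and propagate.
  then v5 is forced to False.
  then v6 is forced to False.
  then v8 is forced to False.
v9 is now unconstrained; take v9 = False.
Check each clause:
  1. (NOT v8 OR v6 OR v3) — NOT v8 is true.
  2. (NOT v3 OR NOT v5 OR v1) — NOT v5 is true.
  3. (v3 OR v8 OR v7) — v7 is true.
  4. (v4 OR v9 OR NOT v7) — v4 is true.
  5. (v4 OR NOT v5 OR v3) — v4 is true.
  6. (NOT v1 OR v4 OR v8) — v4 is true.
  7. (v4 OR NOT v6 OR NOT v5) — NOT v6 is true.
  8. (NOT v4 OR NOT v5) — NOT v5 is true.
  9. (NOT v1 OR NOT v9 OR v8) — NOT v1 is true.
  10. (NOT v3 OR v2) — NOT v3 is true.
  11. (NOT v1 OR v9 OR v8) — NOT v1 is true.
  12. (v4 OR NOT v6 OR v5) — NOT v6 is true.
  13. (NOT v5 OR NOT v1 OR NOT v8) — NOT v8 is true.
  14. (v7 OR v4) — v4 is true.
  15. (NOT v8 OR v5 OR NOT v6) — NOT v8 is true.
  16. (v3 OR v7) — v7 is true.
  17. (NOT v6 OR NOT v4) — NOT v6 is true.
  18. (NOT v9 OR NOT v6) — NOT v6 is true.
  19. (NOT v3 OR NOT v9 OR v6) — NOT v3 is true.
  20. (NOT v3 OR NOT v7 OR v6) — NOT v3 is true.
  21. (NOT v2 OR v6 OR v5) — NOT v2 is true.
  22. (NOT v8 OR NOT v4 OR NOT v9) — NOT v8 is true.

v1=False, v2=False, v3=False, v4=True, v5=False, v6=False, v7=True, v8=False, v9=False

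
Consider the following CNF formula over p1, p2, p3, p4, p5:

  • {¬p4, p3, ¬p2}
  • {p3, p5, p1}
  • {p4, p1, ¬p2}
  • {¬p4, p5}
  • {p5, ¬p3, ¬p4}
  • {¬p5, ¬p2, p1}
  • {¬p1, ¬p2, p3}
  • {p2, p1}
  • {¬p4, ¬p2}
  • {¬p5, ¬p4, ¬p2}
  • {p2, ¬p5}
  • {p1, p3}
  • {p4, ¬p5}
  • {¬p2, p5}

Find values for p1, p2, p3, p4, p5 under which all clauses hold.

p1=True, p2=False, p3=True, p4=False, p5=False

Check each clause:
  1. {¬p2, ¬p4, p3} — p3 is true.
  2. {p1, p3, p5} — p1 is true.
  3. {p4, p1, ¬p2} — p1 is true.
  4. {p5, ¬p4} — ¬p4 is true.
  5. {¬p4, p5, ¬p3} — ¬p4 is true.
  6. {¬p5, p1, ¬p2} — p1 is true.
  7. {¬p1, p3, ¬p2} — p3 is true.
  8. {p2, p1} — p1 is true.
  9. {¬p2, ¬p4} — ¬p4 is true.
  10. {¬p5, ¬p4, ¬p2} — ¬p5 is true.
  11. {¬p5, p2} — ¬p5 is true.
  12. {p3, p1} — p1 is true.
  13. {¬p5, p4} — ¬p5 is true.
  14. {p5, ¬p2} — ¬p2 is true.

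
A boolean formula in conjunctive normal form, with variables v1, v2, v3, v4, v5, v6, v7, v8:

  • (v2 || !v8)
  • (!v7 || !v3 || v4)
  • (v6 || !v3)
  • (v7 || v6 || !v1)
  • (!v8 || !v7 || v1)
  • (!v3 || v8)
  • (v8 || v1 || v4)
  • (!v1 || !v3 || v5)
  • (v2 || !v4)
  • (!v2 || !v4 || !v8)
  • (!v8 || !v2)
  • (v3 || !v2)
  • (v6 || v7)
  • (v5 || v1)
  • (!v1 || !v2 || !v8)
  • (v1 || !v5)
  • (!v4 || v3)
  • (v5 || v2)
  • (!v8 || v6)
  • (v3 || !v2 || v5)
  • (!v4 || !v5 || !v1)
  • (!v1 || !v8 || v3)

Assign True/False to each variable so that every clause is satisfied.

v1=T, v2=F, v3=F, v4=F, v5=T, v6=T, v7=T, v8=F

Check each clause:
  1. (v2 || !v8) — !v8 is true.
  2. (!v7 || v4 || !v3) — !v3 is true.
  3. (v6 || !v3) — !v3 is true.
  4. (v7 || !v1 || v6) — v7 is true.
  5. (v1 || !v7 || !v8) — !v8 is true.
  6. (v8 || !v3) — !v3 is true.
  7. (v8 || v4 || v1) — v1 is true.
  8. (!v1 || v5 || !v3) — !v3 is true.
  9. (!v4 || v2) — !v4 is true.
  10. (!v4 || !v2 || !v8) — !v8 is true.
  11. (!v2 || !v8) — !v8 is true.
  12. (!v2 || v3) — !v2 is true.
  13. (v7 || v6) — v6 is true.
  14. (v5 || v1) — v1 is true.
  15. (!v8 || !v1 || !v2) — !v8 is true.
  16. (v1 || !v5) — v1 is true.
  17. (v3 || !v4) — !v4 is true.
  18. (v2 || v5) — v5 is true.
  19. (!v8 || v6) — !v8 is true.
  20. (v3 || v5 || !v2) — v5 is true.
  21. (!v1 || !v5 || !v4) — !v4 is true.
  22. (!v8 || v3 || !v1) — !v8 is true.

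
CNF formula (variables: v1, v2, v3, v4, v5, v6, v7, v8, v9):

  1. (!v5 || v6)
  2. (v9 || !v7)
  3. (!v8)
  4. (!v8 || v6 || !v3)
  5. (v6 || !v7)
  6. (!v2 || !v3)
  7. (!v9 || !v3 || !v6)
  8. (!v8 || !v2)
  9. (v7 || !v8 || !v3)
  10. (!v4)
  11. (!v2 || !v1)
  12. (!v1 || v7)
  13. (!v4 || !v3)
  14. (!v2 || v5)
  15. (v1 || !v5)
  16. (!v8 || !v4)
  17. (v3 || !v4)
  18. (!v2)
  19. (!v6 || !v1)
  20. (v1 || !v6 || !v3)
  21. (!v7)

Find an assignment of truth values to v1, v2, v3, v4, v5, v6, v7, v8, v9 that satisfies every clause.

v1=False, v2=False, v3=False, v4=False, v5=False, v6=False, v7=False, v8=False, v9=True

The clause (!v8) is unit: v8 must be False.
Unit propagation: (!v4) forces v4 = False.
(!v2) is a unit clause, so v2 = False.
(!v7) is a unit clause, so v7 = False.
Unit propagation: (!v1) forces v1 = False.
(!v5) is a unit clause, so v5 = False.
v3 occurs only negated in the remaining clauses — set v3 = False.
v6 occurs only negated in the remaining clauses — set v6 = False.
v9 is now unconstrained; take v9 = True.
Check each clause:
  1. (v6 || !v5) — !v5 is true.
  2. (!v7 || v9) — v9 is true.
  3. (!v8) — !v8 is true.
  4. (!v8 || !v3 || v6) — !v8 is true.
  5. (!v7 || v6) — !v7 is true.
  6. (!v3 || !v2) — !v3 is true.
  7. (!v6 || !v9 || !v3) — !v6 is true.
  8. (!v8 || !v2) — !v8 is true.
  9. (!v3 || v7 || !v8) — !v8 is true.
  10. (!v4) — !v4 is true.
  11. (!v1 || !v2) — !v2 is true.
  12. (v7 || !v1) — !v1 is true.
  13. (!v3 || !v4) — !v4 is true.
  14. (v5 || !v2) — !v2 is true.
  15. (!v5 || v1) — !v5 is true.
  16. (!v8 || !v4) — !v8 is true.
  17. (!v4 || v3) — !v4 is true.
  18. (!v2) — !v2 is true.
  19. (!v1 || !v6) — !v6 is true.
  20. (!v3 || !v6 || v1) — !v6 is true.
  21. (!v7) — !v7 is true.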